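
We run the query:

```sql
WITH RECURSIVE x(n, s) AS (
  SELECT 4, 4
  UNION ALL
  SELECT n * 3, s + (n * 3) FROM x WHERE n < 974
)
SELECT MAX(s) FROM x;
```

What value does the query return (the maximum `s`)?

Base: n=4, s=4.
Iteration 1: 4 < 974 holds -> n = 4 * 3 = 12, s = 4 + 12 = 16.
Iteration 2: 12 < 974 holds -> n = 12 * 3 = 36, s = 16 + 36 = 52.
Iteration 3: 36 < 974 holds -> n = 36 * 3 = 108, s = 52 + 108 = 160.
Iteration 4: 108 < 974 holds -> n = 108 * 3 = 324, s = 160 + 324 = 484.
Iteration 5: 324 < 974 holds -> n = 324 * 3 = 972, s = 484 + 972 = 1456.
Iteration 6: 972 < 974 holds -> n = 972 * 3 = 2916, s = 1456 + 2916 = 4372.
Iteration 7: 2916 < 974 fails; recursion stops.
s values: 4, 16, 52, 160, 484, 1456, 4372; the maximum is 4372.

4372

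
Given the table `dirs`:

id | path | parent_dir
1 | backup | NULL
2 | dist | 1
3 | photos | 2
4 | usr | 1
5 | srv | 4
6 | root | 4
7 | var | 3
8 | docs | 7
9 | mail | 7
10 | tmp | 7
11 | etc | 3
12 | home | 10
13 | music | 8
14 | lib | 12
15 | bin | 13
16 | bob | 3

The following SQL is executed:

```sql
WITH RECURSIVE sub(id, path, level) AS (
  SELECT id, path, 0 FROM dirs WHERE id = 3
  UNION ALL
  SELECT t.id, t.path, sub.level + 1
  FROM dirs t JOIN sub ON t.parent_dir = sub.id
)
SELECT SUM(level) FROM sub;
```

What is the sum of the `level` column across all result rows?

Base: id=3 (photos) at level 0.
Iteration 1: rows with parent_dir in {3} -> var (id 7, level 1), etc (id 11, level 1), bob (id 16, level 1).
Iteration 2: rows with parent_dir in {7,11,16} -> docs (id 8, level 2), mail (id 9, level 2), tmp (id 10, level 2).
Iteration 3: rows with parent_dir in {8,9,10} -> home (id 12, level 3), music (id 13, level 3).
Iteration 4: rows with parent_dir in {12,13} -> lib (id 14, level 4), bin (id 15, level 4).
Iteration 5: no rows with parent_dir in {14,15}; recursion stops.
SUM(level) = 0 + 1 + 1 + 1 + 2 + 2 + 2 + 3 + 3 + 4 + 4 = 23.

23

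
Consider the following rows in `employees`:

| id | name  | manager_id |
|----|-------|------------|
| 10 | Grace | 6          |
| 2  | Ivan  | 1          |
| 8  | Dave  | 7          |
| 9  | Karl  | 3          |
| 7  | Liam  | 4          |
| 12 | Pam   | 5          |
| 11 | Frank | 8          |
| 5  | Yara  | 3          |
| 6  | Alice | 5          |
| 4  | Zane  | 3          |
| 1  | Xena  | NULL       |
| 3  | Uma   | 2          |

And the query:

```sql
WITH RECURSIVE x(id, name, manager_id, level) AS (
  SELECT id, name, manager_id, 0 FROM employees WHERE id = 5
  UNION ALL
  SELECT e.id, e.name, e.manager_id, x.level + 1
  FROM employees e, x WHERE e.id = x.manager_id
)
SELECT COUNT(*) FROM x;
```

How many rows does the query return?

Base: id=5 (Yara), manager_id=3, level 0.
Iteration 1: join on id=3 -> Uma (id 3, manager_id=2, level 1).
Iteration 2: join on id=2 -> Ivan (id 2, manager_id=1, level 2).
Iteration 3: join on id=1 -> Xena (id 1, manager_id=NULL, level 3).
Iteration 4: manager_id is NULL; no match; recursion stops.
Total rows emitted: 4.

4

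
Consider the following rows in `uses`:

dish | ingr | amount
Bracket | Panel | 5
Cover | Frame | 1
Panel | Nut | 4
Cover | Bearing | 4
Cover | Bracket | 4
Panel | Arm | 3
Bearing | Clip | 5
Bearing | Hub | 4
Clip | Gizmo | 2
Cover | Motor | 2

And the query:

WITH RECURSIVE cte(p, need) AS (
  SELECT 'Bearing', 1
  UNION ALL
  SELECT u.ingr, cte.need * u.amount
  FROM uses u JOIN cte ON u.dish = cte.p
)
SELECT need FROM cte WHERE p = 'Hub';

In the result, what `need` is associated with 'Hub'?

4

Base: (Bearing, need=1).
Iteration 1: components of {Bearing} -> Clip = 1*5 = 5, Hub = 1*4 = 4.
Iteration 2: components of {Clip,Hub} -> Gizmo = 5*2 = 10.
Iteration 3: no further components; recursion stops.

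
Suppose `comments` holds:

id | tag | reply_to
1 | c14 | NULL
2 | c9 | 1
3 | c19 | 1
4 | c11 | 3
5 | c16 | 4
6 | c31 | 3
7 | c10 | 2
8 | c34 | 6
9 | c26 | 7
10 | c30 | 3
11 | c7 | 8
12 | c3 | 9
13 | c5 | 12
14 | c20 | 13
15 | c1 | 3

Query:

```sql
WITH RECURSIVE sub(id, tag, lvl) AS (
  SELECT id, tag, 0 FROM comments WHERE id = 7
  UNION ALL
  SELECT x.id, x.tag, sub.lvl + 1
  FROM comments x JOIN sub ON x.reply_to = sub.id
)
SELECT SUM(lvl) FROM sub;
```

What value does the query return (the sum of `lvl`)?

10

Base: id=7 (c10) at lvl 0.
Iteration 1: rows with reply_to in {7} -> c26 (id 9, lvl 1).
Iteration 2: rows with reply_to in {9} -> c3 (id 12, lvl 2).
Iteration 3: rows with reply_to in {12} -> c5 (id 13, lvl 3).
Iteration 4: rows with reply_to in {13} -> c20 (id 14, lvl 4).
Iteration 5: no rows with reply_to in {14}; recursion stops.
SUM(lvl) = 0 + 1 + 2 + 3 + 4 = 10.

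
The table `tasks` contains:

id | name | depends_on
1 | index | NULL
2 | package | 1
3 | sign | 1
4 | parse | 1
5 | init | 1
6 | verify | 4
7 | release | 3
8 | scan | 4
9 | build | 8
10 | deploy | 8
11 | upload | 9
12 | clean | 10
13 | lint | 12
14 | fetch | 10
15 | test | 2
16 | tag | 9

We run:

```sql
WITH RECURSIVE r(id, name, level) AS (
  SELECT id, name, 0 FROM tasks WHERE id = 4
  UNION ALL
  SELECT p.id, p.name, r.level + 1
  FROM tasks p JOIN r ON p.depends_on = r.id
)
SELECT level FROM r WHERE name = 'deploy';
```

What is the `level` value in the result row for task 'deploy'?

Base: id=4 (parse) at level 0.
Iteration 1: rows with depends_on in {4} -> verify (id 6, level 1), scan (id 8, level 1).
Iteration 2: rows with depends_on in {6,8} -> build (id 9, level 2), deploy (id 10, level 2).
Iteration 3: rows with depends_on in {9,10} -> upload (id 11, level 3), clean (id 12, level 3), fetch (id 14, level 3), tag (id 16, level 3).
Iteration 4: rows with depends_on in {11,12,14,16} -> lint (id 13, level 4).
Iteration 5: no rows with depends_on in {13}; recursion stops.

2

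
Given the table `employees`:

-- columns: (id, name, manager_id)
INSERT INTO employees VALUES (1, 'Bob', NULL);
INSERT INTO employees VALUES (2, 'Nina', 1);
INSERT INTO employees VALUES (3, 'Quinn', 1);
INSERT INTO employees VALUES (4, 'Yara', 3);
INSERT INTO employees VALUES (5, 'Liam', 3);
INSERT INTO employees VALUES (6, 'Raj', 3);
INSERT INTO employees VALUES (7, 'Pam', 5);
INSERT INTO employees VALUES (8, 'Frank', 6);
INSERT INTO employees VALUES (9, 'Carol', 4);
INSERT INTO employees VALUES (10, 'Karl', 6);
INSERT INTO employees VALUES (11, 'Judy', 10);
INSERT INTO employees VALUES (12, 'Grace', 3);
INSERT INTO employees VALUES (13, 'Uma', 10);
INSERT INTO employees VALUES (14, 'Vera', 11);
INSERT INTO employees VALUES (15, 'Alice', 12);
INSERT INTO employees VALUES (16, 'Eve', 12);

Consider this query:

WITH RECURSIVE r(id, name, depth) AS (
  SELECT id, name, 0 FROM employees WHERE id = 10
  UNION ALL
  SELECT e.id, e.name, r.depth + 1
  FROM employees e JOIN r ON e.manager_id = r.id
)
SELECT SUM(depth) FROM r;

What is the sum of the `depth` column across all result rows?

4

Base: id=10 (Karl) at depth 0.
Iteration 1: rows with manager_id in {10} -> Judy (id 11, depth 1), Uma (id 13, depth 1).
Iteration 2: rows with manager_id in {11,13} -> Vera (id 14, depth 2).
Iteration 3: no rows with manager_id in {14}; recursion stops.
SUM(depth) = 0 + 1 + 1 + 2 = 4.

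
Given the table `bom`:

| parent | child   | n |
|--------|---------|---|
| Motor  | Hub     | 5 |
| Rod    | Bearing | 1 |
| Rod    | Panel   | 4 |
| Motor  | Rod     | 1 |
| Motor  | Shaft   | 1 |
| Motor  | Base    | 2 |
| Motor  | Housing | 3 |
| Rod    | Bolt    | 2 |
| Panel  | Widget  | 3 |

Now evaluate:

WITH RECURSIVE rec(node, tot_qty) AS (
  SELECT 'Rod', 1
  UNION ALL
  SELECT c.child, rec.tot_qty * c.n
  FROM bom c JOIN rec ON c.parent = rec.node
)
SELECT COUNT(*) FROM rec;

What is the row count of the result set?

5

Base: (Rod, tot_qty=1).
Iteration 1: components of {Rod} -> Bearing = 1*1 = 1, Bolt = 1*2 = 2, Panel = 1*4 = 4.
Iteration 2: components of {Bearing,Bolt,Panel} -> Widget = 4*3 = 12.
Iteration 3: no further components; recursion stops.
Total rows emitted: 5.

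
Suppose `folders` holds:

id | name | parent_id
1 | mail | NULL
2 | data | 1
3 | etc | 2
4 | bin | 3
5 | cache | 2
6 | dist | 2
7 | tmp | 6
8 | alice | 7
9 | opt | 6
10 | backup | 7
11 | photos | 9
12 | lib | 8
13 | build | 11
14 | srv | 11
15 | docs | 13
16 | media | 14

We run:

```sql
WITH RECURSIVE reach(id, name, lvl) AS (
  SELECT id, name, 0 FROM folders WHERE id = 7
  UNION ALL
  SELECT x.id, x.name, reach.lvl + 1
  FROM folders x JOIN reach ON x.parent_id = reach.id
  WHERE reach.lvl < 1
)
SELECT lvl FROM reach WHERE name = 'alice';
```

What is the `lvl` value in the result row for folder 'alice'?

Base: id=7 (tmp) at lvl 0.
Iteration 1: rows with parent_id in {7} -> alice (id 8, lvl 1), backup (id 10, lvl 1).
Iteration 2: lvl < 1 fails for all current rows; recursion stops.

1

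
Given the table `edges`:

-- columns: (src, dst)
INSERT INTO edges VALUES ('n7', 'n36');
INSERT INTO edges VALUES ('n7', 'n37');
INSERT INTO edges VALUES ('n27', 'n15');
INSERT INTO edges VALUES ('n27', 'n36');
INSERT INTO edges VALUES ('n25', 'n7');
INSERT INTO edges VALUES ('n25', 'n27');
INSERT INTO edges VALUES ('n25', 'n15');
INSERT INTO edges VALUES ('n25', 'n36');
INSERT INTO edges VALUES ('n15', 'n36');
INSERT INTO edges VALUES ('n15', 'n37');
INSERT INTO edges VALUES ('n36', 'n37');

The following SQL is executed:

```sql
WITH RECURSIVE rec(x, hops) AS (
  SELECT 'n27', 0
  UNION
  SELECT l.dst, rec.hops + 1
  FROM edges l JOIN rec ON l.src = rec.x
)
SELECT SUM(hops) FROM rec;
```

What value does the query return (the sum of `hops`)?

Base: (n27, hops=0).
Iteration 1: edges from {n27} -> (n15, hops=1), (n36, hops=1).
Iteration 2: edges from {n15,n36} -> (n36, hops=2), (n37, hops=2). [UNION drops 1 duplicate row(s)]
Iteration 3: edges from {n36,n37} -> (n37, hops=3).
Iteration 4: no outgoing edges from {n37}; recursion stops.
SUM(hops) = 0 + 1 + 1 + 2 + 2 + 3 = 9.

9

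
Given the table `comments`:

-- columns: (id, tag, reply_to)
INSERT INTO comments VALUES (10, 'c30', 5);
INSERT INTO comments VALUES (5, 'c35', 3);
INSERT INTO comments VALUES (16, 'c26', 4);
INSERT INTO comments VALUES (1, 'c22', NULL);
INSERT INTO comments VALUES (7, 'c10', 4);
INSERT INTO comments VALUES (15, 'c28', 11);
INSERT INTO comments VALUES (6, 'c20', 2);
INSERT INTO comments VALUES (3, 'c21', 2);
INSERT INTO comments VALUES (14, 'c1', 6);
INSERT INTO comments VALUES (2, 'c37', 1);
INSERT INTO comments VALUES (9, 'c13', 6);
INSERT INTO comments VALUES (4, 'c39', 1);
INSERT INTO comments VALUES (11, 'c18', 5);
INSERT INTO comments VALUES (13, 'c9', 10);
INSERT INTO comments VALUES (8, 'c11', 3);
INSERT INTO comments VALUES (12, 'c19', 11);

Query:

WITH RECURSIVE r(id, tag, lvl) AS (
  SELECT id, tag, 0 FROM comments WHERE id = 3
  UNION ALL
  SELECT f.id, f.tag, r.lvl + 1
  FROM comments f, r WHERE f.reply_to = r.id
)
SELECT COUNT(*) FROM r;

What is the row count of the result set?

8

Base: id=3 (c21) at lvl 0.
Iteration 1: rows with reply_to in {3} -> c35 (id 5, lvl 1), c11 (id 8, lvl 1).
Iteration 2: rows with reply_to in {5,8} -> c30 (id 10, lvl 2), c18 (id 11, lvl 2).
Iteration 3: rows with reply_to in {10,11} -> c19 (id 12, lvl 3), c9 (id 13, lvl 3), c28 (id 15, lvl 3).
Iteration 4: no rows with reply_to in {12,13,15}; recursion stops.
Total rows emitted: 8.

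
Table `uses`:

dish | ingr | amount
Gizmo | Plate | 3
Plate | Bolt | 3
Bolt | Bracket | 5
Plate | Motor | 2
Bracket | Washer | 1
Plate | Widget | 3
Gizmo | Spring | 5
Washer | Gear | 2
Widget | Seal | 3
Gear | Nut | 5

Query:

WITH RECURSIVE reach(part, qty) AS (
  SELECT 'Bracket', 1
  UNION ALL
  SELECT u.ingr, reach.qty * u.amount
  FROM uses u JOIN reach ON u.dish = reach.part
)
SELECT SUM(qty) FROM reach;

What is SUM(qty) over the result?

14

Base: (Bracket, qty=1).
Iteration 1: components of {Bracket} -> Washer = 1*1 = 1.
Iteration 2: components of {Washer} -> Gear = 1*2 = 2.
Iteration 3: components of {Gear} -> Nut = 2*5 = 10.
Iteration 4: no further components; recursion stops.
SUM(qty) = 1 + 1 + 2 + 10 = 14.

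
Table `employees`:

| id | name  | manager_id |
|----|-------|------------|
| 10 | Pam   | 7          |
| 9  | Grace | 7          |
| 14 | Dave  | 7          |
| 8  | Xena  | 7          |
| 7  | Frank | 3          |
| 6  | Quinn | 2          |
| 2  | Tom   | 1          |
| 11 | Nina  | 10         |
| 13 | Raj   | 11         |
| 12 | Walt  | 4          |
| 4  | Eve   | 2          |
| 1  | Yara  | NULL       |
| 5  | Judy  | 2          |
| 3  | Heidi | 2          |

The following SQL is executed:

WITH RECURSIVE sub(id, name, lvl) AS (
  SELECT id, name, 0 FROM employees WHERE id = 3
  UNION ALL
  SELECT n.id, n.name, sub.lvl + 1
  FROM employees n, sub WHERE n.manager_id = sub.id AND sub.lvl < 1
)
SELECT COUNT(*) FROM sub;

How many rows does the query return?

2

Base: id=3 (Heidi) at lvl 0.
Iteration 1: rows with manager_id in {3} -> Frank (id 7, lvl 1).
Iteration 2: lvl < 1 fails for all current rows; recursion stops.
Total rows emitted: 2.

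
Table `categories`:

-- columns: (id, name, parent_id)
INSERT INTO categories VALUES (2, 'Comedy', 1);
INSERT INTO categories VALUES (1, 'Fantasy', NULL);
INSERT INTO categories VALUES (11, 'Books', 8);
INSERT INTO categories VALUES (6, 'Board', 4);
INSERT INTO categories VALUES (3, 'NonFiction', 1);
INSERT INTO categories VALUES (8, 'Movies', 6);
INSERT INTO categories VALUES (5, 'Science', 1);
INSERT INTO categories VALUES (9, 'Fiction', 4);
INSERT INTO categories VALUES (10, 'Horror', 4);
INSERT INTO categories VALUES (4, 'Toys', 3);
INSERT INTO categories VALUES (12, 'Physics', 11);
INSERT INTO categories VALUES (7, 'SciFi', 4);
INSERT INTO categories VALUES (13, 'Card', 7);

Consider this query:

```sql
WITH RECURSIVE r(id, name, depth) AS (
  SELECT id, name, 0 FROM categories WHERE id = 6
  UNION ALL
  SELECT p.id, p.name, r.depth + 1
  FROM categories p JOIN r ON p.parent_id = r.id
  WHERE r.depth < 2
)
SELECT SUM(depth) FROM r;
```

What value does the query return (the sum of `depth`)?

3

Base: id=6 (Board) at depth 0.
Iteration 1: rows with parent_id in {6} -> Movies (id 8, depth 1).
Iteration 2: rows with parent_id in {8} -> Books (id 11, depth 2).
Iteration 3: depth < 2 fails for all current rows; recursion stops.
SUM(depth) = 0 + 1 + 2 = 3.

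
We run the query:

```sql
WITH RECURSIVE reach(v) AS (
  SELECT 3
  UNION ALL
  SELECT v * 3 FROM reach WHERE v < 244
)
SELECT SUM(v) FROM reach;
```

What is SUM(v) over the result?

1092

Base: v=3.
Iteration 1: 3 < 244 holds -> v = 3 * 3 = 9.
Iteration 2: 9 < 244 holds -> v = 9 * 3 = 27.
Iteration 3: 27 < 244 holds -> v = 27 * 3 = 81.
Iteration 4: 81 < 244 holds -> v = 81 * 3 = 243.
Iteration 5: 243 < 244 holds -> v = 243 * 3 = 729.
Iteration 6: 729 < 244 fails; recursion stops.
SUM(v) = 3 + 9 + 27 + 81 + 243 + 729 = 1092.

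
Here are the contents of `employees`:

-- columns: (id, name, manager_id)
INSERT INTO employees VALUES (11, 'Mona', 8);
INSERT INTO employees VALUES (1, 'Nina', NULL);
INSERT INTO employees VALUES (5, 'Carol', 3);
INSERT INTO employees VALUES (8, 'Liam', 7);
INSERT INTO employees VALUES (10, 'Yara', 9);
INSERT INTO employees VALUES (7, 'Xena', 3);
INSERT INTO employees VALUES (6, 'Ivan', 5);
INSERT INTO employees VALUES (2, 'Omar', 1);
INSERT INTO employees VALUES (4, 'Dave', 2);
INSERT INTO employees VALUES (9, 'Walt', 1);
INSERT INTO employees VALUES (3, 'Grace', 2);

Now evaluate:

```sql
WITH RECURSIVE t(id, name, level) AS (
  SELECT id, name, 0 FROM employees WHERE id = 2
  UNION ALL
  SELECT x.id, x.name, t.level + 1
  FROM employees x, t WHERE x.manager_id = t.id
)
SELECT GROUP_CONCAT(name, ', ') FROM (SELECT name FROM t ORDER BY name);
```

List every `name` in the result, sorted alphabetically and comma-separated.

Carol, Dave, Grace, Ivan, Liam, Mona, Omar, Xena

Base: id=2 (Omar) at level 0.
Iteration 1: rows with manager_id in {2} -> Grace (id 3, level 1), Dave (id 4, level 1).
Iteration 2: rows with manager_id in {3,4} -> Carol (id 5, level 2), Xena (id 7, level 2).
Iteration 3: rows with manager_id in {5,7} -> Ivan (id 6, level 3), Liam (id 8, level 3).
Iteration 4: rows with manager_id in {6,8} -> Mona (id 11, level 4).
Iteration 5: no rows with manager_id in {11}; recursion stops.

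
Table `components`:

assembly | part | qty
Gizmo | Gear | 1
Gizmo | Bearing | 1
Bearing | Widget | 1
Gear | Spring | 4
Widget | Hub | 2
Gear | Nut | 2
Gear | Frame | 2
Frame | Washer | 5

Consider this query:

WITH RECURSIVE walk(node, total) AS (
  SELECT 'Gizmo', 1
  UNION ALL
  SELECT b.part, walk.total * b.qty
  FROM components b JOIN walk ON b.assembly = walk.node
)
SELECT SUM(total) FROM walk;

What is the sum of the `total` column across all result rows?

Base: (Gizmo, total=1).
Iteration 1: components of {Gizmo} -> Bearing = 1*1 = 1, Gear = 1*1 = 1.
Iteration 2: components of {Bearing,Gear} -> Frame = 1*2 = 2, Nut = 1*2 = 2, Spring = 1*4 = 4, Widget = 1*1 = 1.
Iteration 3: components of {Frame,Nut,Spring,Widget} -> Hub = 1*2 = 2, Washer = 2*5 = 10.
Iteration 4: no further components; recursion stops.
SUM(total) = 1 + 1 + 1 + 4 + 2 + 2 + 1 + 10 + 2 = 24.

24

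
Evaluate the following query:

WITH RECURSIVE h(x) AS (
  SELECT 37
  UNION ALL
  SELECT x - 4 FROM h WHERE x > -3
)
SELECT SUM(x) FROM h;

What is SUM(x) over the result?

187

Base: x=37.
Iteration 1: 37 > -3 holds -> x = 37 - 4 = 33.
Iteration 2: 33 > -3 holds -> x = 33 - 4 = 29.
Iteration 3: 29 > -3 holds -> x = 29 - 4 = 25.
Iteration 4: 25 > -3 holds -> x = 25 - 4 = 21.
Iteration 5: 21 > -3 holds -> x = 21 - 4 = 17.
Iteration 6: 17 > -3 holds -> x = 17 - 4 = 13.
Iteration 7: 13 > -3 holds -> x = 13 - 4 = 9.
Iteration 8: 9 > -3 holds -> x = 9 - 4 = 5.
Iteration 9: 5 > -3 holds -> x = 5 - 4 = 1.
Iteration 10: 1 > -3 holds -> x = 1 - 4 = -3.
Iteration 11: -3 > -3 fails; recursion stops.
SUM(x) = 37 + 33 + 29 + 25 + 21 + 17 + 13 + 9 + 5 + 1 + -3 = 187.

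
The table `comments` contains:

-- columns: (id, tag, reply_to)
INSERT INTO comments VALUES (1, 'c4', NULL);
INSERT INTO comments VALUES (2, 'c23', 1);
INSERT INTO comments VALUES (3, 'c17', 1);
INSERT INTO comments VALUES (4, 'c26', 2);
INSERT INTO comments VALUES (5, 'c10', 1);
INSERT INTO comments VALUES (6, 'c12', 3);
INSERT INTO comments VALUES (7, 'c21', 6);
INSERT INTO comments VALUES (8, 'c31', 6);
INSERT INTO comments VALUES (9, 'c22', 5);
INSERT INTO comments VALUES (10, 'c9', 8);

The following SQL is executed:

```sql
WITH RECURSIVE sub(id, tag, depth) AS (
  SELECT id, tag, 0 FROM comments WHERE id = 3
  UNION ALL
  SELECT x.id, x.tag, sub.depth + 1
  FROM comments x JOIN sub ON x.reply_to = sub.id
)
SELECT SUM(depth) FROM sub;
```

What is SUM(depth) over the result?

Base: id=3 (c17) at depth 0.
Iteration 1: rows with reply_to in {3} -> c12 (id 6, depth 1).
Iteration 2: rows with reply_to in {6} -> c21 (id 7, depth 2), c31 (id 8, depth 2).
Iteration 3: rows with reply_to in {7,8} -> c9 (id 10, depth 3).
Iteration 4: no rows with reply_to in {10}; recursion stops.
SUM(depth) = 0 + 1 + 2 + 2 + 3 = 8.

8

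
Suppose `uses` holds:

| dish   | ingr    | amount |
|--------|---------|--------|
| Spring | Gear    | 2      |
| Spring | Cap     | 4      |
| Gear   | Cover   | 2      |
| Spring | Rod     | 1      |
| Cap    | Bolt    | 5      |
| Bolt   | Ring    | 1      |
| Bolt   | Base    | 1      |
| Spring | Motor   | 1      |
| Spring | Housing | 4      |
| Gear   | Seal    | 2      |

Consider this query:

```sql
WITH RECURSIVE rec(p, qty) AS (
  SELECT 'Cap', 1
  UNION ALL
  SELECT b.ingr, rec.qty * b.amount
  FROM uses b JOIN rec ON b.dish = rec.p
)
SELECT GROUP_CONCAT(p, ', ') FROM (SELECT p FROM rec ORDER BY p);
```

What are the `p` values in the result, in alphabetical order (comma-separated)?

Base: (Cap, qty=1).
Iteration 1: components of {Cap} -> Bolt = 1*5 = 5.
Iteration 2: components of {Bolt} -> Base = 5*1 = 5, Ring = 5*1 = 5.
Iteration 3: no further components; recursion stops.

Base, Bolt, Cap, Ring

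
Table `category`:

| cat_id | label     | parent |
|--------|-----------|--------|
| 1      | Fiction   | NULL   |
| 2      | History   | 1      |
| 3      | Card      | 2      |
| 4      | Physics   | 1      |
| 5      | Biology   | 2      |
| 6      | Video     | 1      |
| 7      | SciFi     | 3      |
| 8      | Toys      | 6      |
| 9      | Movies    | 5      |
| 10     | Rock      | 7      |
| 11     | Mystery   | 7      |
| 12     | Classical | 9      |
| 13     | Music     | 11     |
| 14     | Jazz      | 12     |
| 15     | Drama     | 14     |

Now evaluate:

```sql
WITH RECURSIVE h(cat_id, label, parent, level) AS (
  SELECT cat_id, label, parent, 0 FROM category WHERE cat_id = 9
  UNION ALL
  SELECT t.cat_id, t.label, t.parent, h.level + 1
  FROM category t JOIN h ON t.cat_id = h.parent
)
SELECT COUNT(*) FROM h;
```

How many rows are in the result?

4

Base: cat_id=9 (Movies), parent=5, level 0.
Iteration 1: join on cat_id=5 -> Biology (id 5, parent=2, level 1).
Iteration 2: join on cat_id=2 -> History (id 2, parent=1, level 2).
Iteration 3: join on cat_id=1 -> Fiction (id 1, parent=NULL, level 3).
Iteration 4: parent is NULL; no match; recursion stops.
Total rows emitted: 4.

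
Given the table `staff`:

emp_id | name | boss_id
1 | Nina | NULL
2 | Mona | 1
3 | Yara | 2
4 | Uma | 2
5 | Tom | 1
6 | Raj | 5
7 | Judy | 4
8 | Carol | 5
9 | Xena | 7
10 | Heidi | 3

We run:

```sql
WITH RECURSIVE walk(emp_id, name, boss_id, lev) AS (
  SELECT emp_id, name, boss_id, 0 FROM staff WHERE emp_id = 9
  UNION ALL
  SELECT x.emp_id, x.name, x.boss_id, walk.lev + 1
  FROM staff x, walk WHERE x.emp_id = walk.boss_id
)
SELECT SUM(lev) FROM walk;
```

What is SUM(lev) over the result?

Base: emp_id=9 (Xena), boss_id=7, lev 0.
Iteration 1: join on emp_id=7 -> Judy (id 7, boss_id=4, lev 1).
Iteration 2: join on emp_id=4 -> Uma (id 4, boss_id=2, lev 2).
Iteration 3: join on emp_id=2 -> Mona (id 2, boss_id=1, lev 3).
Iteration 4: join on emp_id=1 -> Nina (id 1, boss_id=NULL, lev 4).
Iteration 5: boss_id is NULL; no match; recursion stops.
SUM(lev) = 0 + 1 + 2 + 3 + 4 = 10.

10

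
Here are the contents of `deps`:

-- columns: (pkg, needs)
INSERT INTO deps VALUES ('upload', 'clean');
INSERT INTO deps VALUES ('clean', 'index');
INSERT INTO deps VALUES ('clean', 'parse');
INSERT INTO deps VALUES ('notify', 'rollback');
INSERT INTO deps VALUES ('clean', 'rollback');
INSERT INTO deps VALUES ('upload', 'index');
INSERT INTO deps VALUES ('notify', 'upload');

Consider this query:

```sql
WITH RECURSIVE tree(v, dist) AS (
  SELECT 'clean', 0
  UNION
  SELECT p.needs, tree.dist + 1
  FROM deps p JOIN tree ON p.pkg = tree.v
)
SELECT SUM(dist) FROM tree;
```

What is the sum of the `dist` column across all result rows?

3

Base: (clean, dist=0).
Iteration 1: edges from {clean} -> (index, dist=1), (parse, dist=1), (rollback, dist=1).
Iteration 2: no outgoing edges from {index,parse,rollback}; recursion stops.
SUM(dist) = 0 + 1 + 1 + 1 = 3.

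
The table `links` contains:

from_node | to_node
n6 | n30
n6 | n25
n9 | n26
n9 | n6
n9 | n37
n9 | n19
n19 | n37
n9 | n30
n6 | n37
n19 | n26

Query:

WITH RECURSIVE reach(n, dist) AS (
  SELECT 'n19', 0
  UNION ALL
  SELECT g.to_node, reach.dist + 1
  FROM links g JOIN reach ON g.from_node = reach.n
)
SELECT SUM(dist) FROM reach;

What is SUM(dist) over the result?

Base: (n19, dist=0).
Iteration 1: edges from {n19} -> (n26, dist=1), (n37, dist=1).
Iteration 2: no outgoing edges from {n26,n37}; recursion stops.
SUM(dist) = 0 + 1 + 1 = 2.

2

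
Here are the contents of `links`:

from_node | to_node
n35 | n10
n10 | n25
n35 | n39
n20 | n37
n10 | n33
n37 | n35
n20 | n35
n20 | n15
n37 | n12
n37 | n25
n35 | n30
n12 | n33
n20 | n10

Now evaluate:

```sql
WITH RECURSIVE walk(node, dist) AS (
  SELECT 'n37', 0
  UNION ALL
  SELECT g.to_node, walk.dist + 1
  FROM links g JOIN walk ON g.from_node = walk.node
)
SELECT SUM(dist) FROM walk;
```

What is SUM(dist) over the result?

Base: (n37, dist=0).
Iteration 1: edges from {n37} -> (n12, dist=1), (n25, dist=1), (n35, dist=1).
Iteration 2: edges from {n12,n25,n35} -> (n10, dist=2), (n30, dist=2), (n33, dist=2), (n39, dist=2).
Iteration 3: edges from {n10,n30,n33,n39} -> (n25, dist=3), (n33, dist=3).
Iteration 4: no outgoing edges from {n25,n33}; recursion stops.
SUM(dist) = 0 + 1 + 1 + 1 + 2 + 2 + 2 + 2 + 3 + 3 = 17.

17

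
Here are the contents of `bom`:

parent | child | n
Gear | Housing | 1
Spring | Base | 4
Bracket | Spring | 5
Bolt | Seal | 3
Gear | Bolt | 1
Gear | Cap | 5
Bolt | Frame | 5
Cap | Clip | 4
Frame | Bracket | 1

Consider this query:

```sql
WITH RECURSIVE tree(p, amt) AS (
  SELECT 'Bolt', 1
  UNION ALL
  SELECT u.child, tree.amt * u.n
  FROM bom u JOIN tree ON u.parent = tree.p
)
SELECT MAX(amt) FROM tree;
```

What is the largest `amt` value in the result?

Base: (Bolt, amt=1).
Iteration 1: components of {Bolt} -> Frame = 1*5 = 5, Seal = 1*3 = 3.
Iteration 2: components of {Frame,Seal} -> Bracket = 5*1 = 5.
Iteration 3: components of {Bracket} -> Spring = 5*5 = 25.
Iteration 4: components of {Spring} -> Base = 25*4 = 100.
Iteration 5: no further components; recursion stops.
amt values: 1, 3, 5, 5, 25, 100; the maximum is 100.

100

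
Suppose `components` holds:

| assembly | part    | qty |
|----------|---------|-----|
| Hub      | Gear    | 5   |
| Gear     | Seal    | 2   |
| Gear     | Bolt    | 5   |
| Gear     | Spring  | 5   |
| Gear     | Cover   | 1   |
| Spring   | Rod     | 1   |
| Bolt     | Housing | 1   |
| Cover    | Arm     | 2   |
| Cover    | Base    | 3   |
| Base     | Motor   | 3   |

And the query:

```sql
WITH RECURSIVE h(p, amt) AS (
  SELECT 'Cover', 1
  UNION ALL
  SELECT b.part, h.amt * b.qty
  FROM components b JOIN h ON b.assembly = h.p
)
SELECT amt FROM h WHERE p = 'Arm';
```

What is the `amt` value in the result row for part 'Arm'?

2

Base: (Cover, amt=1).
Iteration 1: components of {Cover} -> Arm = 1*2 = 2, Base = 1*3 = 3.
Iteration 2: components of {Arm,Base} -> Motor = 3*3 = 9.
Iteration 3: no further components; recursion stops.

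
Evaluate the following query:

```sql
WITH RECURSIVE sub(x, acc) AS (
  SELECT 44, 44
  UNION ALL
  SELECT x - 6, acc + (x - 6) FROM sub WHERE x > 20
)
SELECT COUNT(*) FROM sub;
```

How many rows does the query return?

5

Base: x=44, acc=44.
Iteration 1: 44 > 20 holds -> x = 44 - 6 = 38, acc = 44 + 38 = 82.
Iteration 2: 38 > 20 holds -> x = 38 - 6 = 32, acc = 82 + 32 = 114.
Iteration 3: 32 > 20 holds -> x = 32 - 6 = 26, acc = 114 + 26 = 140.
Iteration 4: 26 > 20 holds -> x = 26 - 6 = 20, acc = 140 + 20 = 160.
Iteration 5: 20 > 20 fails; recursion stops.
Total rows emitted: 5.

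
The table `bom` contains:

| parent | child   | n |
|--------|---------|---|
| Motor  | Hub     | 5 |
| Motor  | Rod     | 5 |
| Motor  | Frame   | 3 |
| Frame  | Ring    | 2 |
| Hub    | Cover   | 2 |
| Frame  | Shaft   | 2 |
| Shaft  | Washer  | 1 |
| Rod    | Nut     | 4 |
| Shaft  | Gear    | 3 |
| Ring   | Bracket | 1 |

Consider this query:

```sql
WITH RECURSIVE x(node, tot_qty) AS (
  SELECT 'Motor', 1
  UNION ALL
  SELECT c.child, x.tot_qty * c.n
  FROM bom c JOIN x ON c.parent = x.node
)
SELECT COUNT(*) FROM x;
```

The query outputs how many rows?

Base: (Motor, tot_qty=1).
Iteration 1: components of {Motor} -> Frame = 1*3 = 3, Hub = 1*5 = 5, Rod = 1*5 = 5.
Iteration 2: components of {Frame,Hub,Rod} -> Cover = 5*2 = 10, Nut = 5*4 = 20, Ring = 3*2 = 6, Shaft = 3*2 = 6.
Iteration 3: components of {Cover,Nut,Ring,Shaft} -> Bracket = 6*1 = 6, Gear = 6*3 = 18, Washer = 6*1 = 6.
Iteration 4: no further components; recursion stops.
Total rows emitted: 11.

11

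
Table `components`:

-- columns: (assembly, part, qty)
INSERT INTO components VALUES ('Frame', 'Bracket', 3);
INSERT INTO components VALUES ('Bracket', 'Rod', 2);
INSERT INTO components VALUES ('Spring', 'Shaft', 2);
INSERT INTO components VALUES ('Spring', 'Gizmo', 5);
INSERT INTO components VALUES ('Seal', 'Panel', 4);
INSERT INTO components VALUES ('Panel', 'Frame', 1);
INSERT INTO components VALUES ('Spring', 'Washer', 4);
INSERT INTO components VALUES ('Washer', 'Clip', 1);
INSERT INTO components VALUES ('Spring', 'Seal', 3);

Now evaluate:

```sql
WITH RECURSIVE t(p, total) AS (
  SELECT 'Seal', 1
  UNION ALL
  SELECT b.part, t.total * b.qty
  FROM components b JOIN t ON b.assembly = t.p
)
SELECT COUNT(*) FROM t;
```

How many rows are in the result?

5

Base: (Seal, total=1).
Iteration 1: components of {Seal} -> Panel = 1*4 = 4.
Iteration 2: components of {Panel} -> Frame = 4*1 = 4.
Iteration 3: components of {Frame} -> Bracket = 4*3 = 12.
Iteration 4: components of {Bracket} -> Rod = 12*2 = 24.
Iteration 5: no further components; recursion stops.
Total rows emitted: 5.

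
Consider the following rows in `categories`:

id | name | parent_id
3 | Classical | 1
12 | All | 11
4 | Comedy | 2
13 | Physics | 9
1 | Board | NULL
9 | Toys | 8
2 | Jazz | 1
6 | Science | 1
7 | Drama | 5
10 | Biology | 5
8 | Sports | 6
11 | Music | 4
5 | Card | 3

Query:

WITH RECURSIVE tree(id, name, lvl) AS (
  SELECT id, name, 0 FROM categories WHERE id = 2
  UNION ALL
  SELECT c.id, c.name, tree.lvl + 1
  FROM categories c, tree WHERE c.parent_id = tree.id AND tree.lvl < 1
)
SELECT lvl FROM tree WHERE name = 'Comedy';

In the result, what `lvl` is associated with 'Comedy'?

Base: id=2 (Jazz) at lvl 0.
Iteration 1: rows with parent_id in {2} -> Comedy (id 4, lvl 1).
Iteration 2: lvl < 1 fails for all current rows; recursion stops.

1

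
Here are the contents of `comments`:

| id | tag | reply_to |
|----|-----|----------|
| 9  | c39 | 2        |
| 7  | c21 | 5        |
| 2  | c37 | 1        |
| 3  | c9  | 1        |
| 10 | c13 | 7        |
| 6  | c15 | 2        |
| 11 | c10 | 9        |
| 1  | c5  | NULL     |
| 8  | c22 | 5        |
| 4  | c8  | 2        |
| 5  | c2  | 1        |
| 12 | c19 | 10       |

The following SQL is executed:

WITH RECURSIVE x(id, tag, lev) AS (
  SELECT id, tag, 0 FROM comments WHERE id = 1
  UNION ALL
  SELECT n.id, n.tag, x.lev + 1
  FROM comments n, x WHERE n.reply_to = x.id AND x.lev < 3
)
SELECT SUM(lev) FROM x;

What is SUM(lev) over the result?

19

Base: id=1 (c5) at lev 0.
Iteration 1: rows with reply_to in {1} -> c37 (id 2, lev 1), c9 (id 3, lev 1), c2 (id 5, lev 1).
Iteration 2: rows with reply_to in {2,3,5} -> c8 (id 4, lev 2), c15 (id 6, lev 2), c21 (id 7, lev 2), c22 (id 8, lev 2), c39 (id 9, lev 2).
Iteration 3: rows with reply_to in {4,6,7,8,9} -> c13 (id 10, lev 3), c10 (id 11, lev 3).
Iteration 4: lev < 3 fails for all current rows; recursion stops.
SUM(lev) = 0 + 1 + 1 + 1 + 2 + 2 + 2 + 2 + 2 + 3 + 3 = 19.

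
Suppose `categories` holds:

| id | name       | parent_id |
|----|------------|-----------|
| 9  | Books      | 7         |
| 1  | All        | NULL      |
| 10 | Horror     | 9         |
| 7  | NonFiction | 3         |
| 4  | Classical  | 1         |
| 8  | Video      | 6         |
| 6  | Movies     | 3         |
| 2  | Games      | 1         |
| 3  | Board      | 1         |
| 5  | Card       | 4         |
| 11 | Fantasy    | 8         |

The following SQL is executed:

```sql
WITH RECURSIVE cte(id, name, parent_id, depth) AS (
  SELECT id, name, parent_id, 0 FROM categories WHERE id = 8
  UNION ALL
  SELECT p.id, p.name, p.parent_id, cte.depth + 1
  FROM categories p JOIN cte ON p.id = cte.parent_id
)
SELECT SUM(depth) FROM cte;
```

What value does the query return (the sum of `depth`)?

Base: id=8 (Video), parent_id=6, depth 0.
Iteration 1: join on id=6 -> Movies (id 6, parent_id=3, depth 1).
Iteration 2: join on id=3 -> Board (id 3, parent_id=1, depth 2).
Iteration 3: join on id=1 -> All (id 1, parent_id=NULL, depth 3).
Iteration 4: parent_id is NULL; no match; recursion stops.
SUM(depth) = 0 + 1 + 2 + 3 = 6.

6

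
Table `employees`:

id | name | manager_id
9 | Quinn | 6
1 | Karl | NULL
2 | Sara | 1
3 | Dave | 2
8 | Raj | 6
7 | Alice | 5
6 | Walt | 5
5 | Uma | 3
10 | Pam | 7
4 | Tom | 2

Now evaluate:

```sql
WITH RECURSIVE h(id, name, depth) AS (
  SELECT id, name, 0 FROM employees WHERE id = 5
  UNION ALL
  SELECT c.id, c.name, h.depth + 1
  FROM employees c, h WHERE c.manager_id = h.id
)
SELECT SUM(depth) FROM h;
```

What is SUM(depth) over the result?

Base: id=5 (Uma) at depth 0.
Iteration 1: rows with manager_id in {5} -> Walt (id 6, depth 1), Alice (id 7, depth 1).
Iteration 2: rows with manager_id in {6,7} -> Raj (id 8, depth 2), Quinn (id 9, depth 2), Pam (id 10, depth 2).
Iteration 3: no rows with manager_id in {8,9,10}; recursion stops.
SUM(depth) = 0 + 1 + 1 + 2 + 2 + 2 = 8.

8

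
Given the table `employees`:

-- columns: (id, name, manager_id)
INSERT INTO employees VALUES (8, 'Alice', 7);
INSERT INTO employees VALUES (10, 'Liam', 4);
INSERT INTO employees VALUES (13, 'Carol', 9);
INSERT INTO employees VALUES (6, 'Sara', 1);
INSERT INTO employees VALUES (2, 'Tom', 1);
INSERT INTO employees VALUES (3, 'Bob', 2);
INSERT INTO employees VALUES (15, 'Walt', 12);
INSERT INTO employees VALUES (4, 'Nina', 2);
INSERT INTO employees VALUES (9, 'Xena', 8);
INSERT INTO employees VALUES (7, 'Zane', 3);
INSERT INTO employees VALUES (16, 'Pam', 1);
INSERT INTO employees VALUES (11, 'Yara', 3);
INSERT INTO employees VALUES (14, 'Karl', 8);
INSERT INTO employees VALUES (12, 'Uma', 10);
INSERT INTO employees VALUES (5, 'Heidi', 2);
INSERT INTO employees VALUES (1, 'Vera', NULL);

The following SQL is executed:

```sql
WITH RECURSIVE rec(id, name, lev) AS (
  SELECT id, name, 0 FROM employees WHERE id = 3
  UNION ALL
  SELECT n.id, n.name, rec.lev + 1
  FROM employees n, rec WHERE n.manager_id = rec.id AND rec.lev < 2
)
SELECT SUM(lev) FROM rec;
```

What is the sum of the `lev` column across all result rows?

4

Base: id=3 (Bob) at lev 0.
Iteration 1: rows with manager_id in {3} -> Zane (id 7, lev 1), Yara (id 11, lev 1).
Iteration 2: rows with manager_id in {7,11} -> Alice (id 8, lev 2).
Iteration 3: lev < 2 fails for all current rows; recursion stops.
SUM(lev) = 0 + 1 + 1 + 2 = 4.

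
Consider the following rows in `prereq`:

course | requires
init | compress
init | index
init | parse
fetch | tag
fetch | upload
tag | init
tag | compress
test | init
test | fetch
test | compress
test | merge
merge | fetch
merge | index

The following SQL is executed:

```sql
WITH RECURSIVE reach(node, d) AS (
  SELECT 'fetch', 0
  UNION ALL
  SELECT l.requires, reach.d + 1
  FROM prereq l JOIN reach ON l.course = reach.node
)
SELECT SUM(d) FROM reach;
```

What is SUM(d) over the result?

Base: (fetch, d=0).
Iteration 1: edges from {fetch} -> (tag, d=1), (upload, d=1).
Iteration 2: edges from {tag,upload} -> (compress, d=2), (init, d=2).
Iteration 3: edges from {compress,init} -> (compress, d=3), (index, d=3), (parse, d=3).
Iteration 4: no outgoing edges from {compress,index,parse}; recursion stops.
SUM(d) = 0 + 1 + 1 + 2 + 2 + 3 + 3 + 3 = 15.

15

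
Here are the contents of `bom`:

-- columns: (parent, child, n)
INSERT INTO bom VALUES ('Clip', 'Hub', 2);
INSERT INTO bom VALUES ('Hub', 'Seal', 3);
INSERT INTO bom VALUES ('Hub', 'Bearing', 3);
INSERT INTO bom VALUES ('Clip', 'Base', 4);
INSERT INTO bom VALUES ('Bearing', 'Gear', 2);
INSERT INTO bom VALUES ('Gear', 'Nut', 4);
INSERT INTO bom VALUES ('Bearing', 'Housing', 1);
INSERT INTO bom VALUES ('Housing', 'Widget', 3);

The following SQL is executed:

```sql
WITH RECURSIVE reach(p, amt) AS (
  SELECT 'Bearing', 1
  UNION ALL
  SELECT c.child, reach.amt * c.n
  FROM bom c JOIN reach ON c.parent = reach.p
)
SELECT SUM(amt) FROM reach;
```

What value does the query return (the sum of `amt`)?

Base: (Bearing, amt=1).
Iteration 1: components of {Bearing} -> Gear = 1*2 = 2, Housing = 1*1 = 1.
Iteration 2: components of {Gear,Housing} -> Nut = 2*4 = 8, Widget = 1*3 = 3.
Iteration 3: no further components; recursion stops.
SUM(amt) = 1 + 2 + 1 + 8 + 3 = 15.

15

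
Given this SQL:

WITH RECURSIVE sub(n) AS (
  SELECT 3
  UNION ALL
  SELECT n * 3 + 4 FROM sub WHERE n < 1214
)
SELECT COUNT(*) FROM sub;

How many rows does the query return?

7

Base: n=3.
Iteration 1: 3 < 1214 holds -> n = 3 * 3 + 4 = 13.
Iteration 2: 13 < 1214 holds -> n = 13 * 3 + 4 = 43.
Iteration 3: 43 < 1214 holds -> n = 43 * 3 + 4 = 133.
Iteration 4: 133 < 1214 holds -> n = 133 * 3 + 4 = 403.
Iteration 5: 403 < 1214 holds -> n = 403 * 3 + 4 = 1213.
Iteration 6: 1213 < 1214 holds -> n = 1213 * 3 + 4 = 3643.
Iteration 7: 3643 < 1214 fails; recursion stops.
Total rows emitted: 7.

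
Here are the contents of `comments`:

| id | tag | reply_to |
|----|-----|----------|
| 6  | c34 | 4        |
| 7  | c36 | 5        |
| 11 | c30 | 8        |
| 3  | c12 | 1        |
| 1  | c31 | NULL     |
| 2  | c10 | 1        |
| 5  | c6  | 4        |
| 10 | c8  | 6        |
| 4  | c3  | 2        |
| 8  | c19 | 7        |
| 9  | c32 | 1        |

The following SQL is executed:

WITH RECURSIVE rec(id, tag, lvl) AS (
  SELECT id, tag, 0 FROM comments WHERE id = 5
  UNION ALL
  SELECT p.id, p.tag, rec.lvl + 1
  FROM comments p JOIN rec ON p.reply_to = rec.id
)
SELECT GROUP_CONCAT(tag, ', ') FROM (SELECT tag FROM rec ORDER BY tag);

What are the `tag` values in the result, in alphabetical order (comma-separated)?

c19, c30, c36, c6

Base: id=5 (c6) at lvl 0.
Iteration 1: rows with reply_to in {5} -> c36 (id 7, lvl 1).
Iteration 2: rows with reply_to in {7} -> c19 (id 8, lvl 2).
Iteration 3: rows with reply_to in {8} -> c30 (id 11, lvl 3).
Iteration 4: no rows with reply_to in {11}; recursion stops.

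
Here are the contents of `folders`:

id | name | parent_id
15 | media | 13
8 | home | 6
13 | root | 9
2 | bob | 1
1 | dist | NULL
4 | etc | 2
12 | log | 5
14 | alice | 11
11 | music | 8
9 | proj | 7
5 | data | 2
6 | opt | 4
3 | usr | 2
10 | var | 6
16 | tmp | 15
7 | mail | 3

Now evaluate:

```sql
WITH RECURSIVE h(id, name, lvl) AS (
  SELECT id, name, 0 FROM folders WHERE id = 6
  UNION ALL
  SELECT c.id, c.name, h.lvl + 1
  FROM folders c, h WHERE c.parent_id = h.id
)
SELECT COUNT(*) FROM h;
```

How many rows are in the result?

Base: id=6 (opt) at lvl 0.
Iteration 1: rows with parent_id in {6} -> home (id 8, lvl 1), var (id 10, lvl 1).
Iteration 2: rows with parent_id in {8,10} -> music (id 11, lvl 2).
Iteration 3: rows with parent_id in {11} -> alice (id 14, lvl 3).
Iteration 4: no rows with parent_id in {14}; recursion stops.
Total rows emitted: 5.

5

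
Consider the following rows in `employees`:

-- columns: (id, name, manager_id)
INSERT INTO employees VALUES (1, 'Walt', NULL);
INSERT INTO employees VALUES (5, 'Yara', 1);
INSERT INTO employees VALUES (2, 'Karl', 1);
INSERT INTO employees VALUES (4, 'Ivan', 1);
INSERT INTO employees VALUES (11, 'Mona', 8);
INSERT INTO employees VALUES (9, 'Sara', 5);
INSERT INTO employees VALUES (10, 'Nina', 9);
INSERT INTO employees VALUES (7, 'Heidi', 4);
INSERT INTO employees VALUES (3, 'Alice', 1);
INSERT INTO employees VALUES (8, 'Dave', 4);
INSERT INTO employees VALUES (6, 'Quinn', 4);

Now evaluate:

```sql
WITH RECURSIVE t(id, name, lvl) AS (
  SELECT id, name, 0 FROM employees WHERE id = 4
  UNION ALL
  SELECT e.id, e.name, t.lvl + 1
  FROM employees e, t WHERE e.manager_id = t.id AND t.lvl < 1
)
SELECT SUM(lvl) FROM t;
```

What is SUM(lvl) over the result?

3

Base: id=4 (Ivan) at lvl 0.
Iteration 1: rows with manager_id in {4} -> Quinn (id 6, lvl 1), Heidi (id 7, lvl 1), Dave (id 8, lvl 1).
Iteration 2: lvl < 1 fails for all current rows; recursion stops.
SUM(lvl) = 0 + 1 + 1 + 1 = 3.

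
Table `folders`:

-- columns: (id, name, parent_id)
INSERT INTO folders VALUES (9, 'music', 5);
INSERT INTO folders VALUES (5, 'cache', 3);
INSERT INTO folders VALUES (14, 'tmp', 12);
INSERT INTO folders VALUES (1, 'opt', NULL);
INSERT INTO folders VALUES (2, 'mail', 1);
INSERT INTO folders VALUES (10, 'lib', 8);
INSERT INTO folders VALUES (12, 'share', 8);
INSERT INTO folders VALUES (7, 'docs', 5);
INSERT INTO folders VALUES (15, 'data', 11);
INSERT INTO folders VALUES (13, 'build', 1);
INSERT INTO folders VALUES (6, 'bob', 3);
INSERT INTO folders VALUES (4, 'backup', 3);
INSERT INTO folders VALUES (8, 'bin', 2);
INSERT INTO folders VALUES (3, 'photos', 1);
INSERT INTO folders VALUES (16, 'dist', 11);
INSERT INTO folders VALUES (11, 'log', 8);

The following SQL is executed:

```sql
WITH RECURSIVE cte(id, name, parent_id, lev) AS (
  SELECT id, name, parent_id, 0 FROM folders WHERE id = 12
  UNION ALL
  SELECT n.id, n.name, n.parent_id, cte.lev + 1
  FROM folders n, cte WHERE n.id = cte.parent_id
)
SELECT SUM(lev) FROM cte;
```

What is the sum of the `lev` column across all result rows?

Base: id=12 (share), parent_id=8, lev 0.
Iteration 1: join on id=8 -> bin (id 8, parent_id=2, lev 1).
Iteration 2: join on id=2 -> mail (id 2, parent_id=1, lev 2).
Iteration 3: join on id=1 -> opt (id 1, parent_id=NULL, lev 3).
Iteration 4: parent_id is NULL; no match; recursion stops.
SUM(lev) = 0 + 1 + 2 + 3 = 6.

6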